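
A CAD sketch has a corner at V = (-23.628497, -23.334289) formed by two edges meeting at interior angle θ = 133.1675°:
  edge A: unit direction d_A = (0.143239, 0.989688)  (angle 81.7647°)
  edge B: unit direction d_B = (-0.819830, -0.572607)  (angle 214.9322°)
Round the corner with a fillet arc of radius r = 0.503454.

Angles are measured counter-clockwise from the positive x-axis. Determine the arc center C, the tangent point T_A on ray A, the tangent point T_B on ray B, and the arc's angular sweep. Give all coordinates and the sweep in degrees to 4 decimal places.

center=(-24.0955,-23.0464) T_A=(-23.5973,-23.1185) T_B=(-23.8072,-23.4591) sweep=46.8325

bisector direction at 148.3485° = (-0.851255,0.524752)
center distance |VC| = r/sin(θ/2) = 0.503454/sin(66.5837°) = 0.548639
C = V + |VC|·bis = (-24.0955,-23.0464)
T_A = V + ((C−V)·d_A)·d_A = V + 0.2180·d_A = (-23.5973,-23.1185)
T_B = V + ((C−V)·d_B)·d_B = V + 0.2180·d_B = (-23.8072,-23.4591)
sweep = 180° − θ = 46.8325°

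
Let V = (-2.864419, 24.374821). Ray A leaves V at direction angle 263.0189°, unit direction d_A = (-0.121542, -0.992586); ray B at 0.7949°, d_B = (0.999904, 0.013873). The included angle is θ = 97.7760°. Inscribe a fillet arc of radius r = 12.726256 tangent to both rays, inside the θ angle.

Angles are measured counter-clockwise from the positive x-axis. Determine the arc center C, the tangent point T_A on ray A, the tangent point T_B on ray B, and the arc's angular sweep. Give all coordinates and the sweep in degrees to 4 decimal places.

center=(8.4176,11.8039) T_A=(-4.2143,13.3506) T_B=(8.2410,24.5289) sweep=82.2240

bisector direction at 311.9069° = (0.667922,-0.744231)
center distance |VC| = r/sin(θ/2) = 12.726256/sin(48.8880°) = 16.891189
C = V + |VC|·bis = (8.4176,11.8039)
T_A = V + ((C−V)·d_A)·d_A = V + 11.1065·d_A = (-4.2143,13.3506)
T_B = V + ((C−V)·d_B)·d_B = V + 11.1065·d_B = (8.2410,24.5289)
sweep = 180° − θ = 82.2240°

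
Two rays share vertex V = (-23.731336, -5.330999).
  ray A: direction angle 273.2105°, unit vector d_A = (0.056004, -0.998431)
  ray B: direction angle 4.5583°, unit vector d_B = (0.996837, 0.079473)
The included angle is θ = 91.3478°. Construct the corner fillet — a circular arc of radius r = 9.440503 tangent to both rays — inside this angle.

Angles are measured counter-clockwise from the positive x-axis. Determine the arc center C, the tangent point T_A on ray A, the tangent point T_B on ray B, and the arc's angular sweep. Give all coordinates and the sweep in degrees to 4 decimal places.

bisector direction at 318.8844° = (0.753384,-0.657580)
center distance |VC| = r/sin(θ/2) = 9.440503/sin(45.6739°) = 13.196588
C = V + |VC|·bis = (-13.7892,-14.0088)
T_A = V + ((C−V)·d_A)·d_A = V + 9.2210·d_A = (-23.2149,-14.5375)
T_B = V + ((C−V)·d_B)·d_B = V + 9.2210·d_B = (-14.5395,-4.5982)
sweep = 180° − θ = 88.6522°

center=(-13.7892,-14.0088) T_A=(-23.2149,-14.5375) T_B=(-14.5395,-4.5982) sweep=88.6522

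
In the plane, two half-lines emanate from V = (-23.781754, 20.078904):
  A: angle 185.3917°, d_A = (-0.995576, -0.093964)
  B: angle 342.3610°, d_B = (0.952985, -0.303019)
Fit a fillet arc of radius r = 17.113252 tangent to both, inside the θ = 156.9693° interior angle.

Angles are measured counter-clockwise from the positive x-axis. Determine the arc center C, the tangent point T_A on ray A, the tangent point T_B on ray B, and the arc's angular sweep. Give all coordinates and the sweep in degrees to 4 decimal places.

center=(-25.6448,2.7138) T_A=(-27.2528,19.7513) T_B=(-20.4592,19.0224) sweep=23.0307

bisector direction at 263.8764° = (-0.106674,-0.994294)
center distance |VC| = r/sin(θ/2) = 17.113252/sin(78.4847°) = 17.464796
C = V + |VC|·bis = (-25.6448,2.7138)
T_A = V + ((C−V)·d_A)·d_A = V + 3.4865·d_A = (-27.2528,19.7513)
T_B = V + ((C−V)·d_B)·d_B = V + 3.4865·d_B = (-20.4592,19.0224)
sweep = 180° − θ = 23.0307°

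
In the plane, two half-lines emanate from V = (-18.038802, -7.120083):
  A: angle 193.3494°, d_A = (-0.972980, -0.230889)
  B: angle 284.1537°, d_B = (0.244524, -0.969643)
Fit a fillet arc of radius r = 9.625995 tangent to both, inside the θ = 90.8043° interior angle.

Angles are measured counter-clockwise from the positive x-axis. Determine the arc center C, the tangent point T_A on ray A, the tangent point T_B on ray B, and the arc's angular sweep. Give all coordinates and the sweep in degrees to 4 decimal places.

bisector direction at 238.7515° = (-0.518750,-0.854926)
center distance |VC| = r/sin(θ/2) = 9.625995/sin(45.4021°) = 13.518661
C = V + |VC|·bis = (-25.0516,-18.6775)
T_A = V + ((C−V)·d_A)·d_A = V + 9.4918·d_A = (-27.2741,-9.3116)
T_B = V + ((C−V)·d_B)·d_B = V + 9.4918·d_B = (-15.7178,-16.3238)
sweep = 180° − θ = 89.1957°

center=(-25.0516,-18.6775) T_A=(-27.2741,-9.3116) T_B=(-15.7178,-16.3238) sweep=89.1957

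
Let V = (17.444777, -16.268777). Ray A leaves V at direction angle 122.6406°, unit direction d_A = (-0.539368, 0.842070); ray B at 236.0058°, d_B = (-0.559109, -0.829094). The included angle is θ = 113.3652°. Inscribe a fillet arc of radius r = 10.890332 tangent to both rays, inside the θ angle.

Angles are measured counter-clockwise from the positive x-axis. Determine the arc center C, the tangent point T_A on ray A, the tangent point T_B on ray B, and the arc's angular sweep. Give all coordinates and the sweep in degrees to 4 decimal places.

center=(4.4134,-16.1148) T_A=(13.5838,-10.2409) T_B=(13.4425,-22.2037) sweep=66.6348

bisector direction at 179.3232° = (-0.999930,0.011812)
center distance |VC| = r/sin(θ/2) = 10.890332/sin(56.6826°) = 13.032316
C = V + |VC|·bis = (4.4134,-16.1148)
T_A = V + ((C−V)·d_A)·d_A = V + 7.1583·d_A = (13.5838,-10.2409)
T_B = V + ((C−V)·d_B)·d_B = V + 7.1583·d_B = (13.4425,-22.2037)
sweep = 180° − θ = 66.6348°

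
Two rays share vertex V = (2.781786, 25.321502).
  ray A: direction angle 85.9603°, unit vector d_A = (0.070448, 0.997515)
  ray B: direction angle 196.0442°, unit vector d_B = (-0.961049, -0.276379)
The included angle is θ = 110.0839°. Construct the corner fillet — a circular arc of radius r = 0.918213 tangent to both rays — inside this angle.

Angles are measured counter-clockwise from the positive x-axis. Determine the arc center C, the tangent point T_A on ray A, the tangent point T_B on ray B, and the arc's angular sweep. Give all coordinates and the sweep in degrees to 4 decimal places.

bisector direction at 141.0023° = (-0.777171,0.629290)
center distance |VC| = r/sin(θ/2) = 0.918213/sin(55.0419°) = 1.120357
C = V + |VC|·bis = (1.9111,26.0265)
T_A = V + ((C−V)·d_A)·d_A = V + 0.6419·d_A = (2.8270,25.9618)
T_B = V + ((C−V)·d_B)·d_B = V + 0.6419·d_B = (2.1649,25.1441)
sweep = 180° − θ = 69.9161°

center=(1.9111,26.0265) T_A=(2.8270,25.9618) T_B=(2.1649,25.1441) sweep=69.9161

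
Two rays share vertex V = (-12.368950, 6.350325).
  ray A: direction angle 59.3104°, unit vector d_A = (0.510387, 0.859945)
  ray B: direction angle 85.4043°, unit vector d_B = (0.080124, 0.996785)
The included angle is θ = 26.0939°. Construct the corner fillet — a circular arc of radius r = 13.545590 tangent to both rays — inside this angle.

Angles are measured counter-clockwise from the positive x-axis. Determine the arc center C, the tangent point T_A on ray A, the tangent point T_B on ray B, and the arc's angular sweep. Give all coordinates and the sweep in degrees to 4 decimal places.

center=(5.8167,63.5309) T_A=(17.4651,56.6174) T_B=(-7.6854,64.6162) sweep=153.9061

bisector direction at 72.3574° = (0.303079,0.952965)
center distance |VC| = r/sin(θ/2) = 13.545590/sin(13.0470°) = 60.002771
C = V + |VC|·bis = (5.8167,63.5309)
T_A = V + ((C−V)·d_A)·d_A = V + 58.4538·d_A = (17.4651,56.6174)
T_B = V + ((C−V)·d_B)·d_B = V + 58.4538·d_B = (-7.6854,64.6162)
sweep = 180° − θ = 153.9061°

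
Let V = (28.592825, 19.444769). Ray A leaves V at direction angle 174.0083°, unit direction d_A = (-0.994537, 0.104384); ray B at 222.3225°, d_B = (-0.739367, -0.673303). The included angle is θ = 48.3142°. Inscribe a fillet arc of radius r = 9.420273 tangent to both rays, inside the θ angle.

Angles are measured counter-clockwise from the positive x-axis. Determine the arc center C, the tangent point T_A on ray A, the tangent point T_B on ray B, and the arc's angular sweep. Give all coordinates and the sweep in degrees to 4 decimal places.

bisector direction at 198.1654° = (-0.950160,-0.311761)
center distance |VC| = r/sin(θ/2) = 9.420273/sin(24.1571°) = 23.018946
C = V + |VC|·bis = (6.7211,12.2684)
T_A = V + ((C−V)·d_A)·d_A = V + 21.0031·d_A = (7.7045,21.6372)
T_B = V + ((C−V)·d_B)·d_B = V + 21.0031·d_B = (13.0638,5.3033)
sweep = 180° − θ = 131.6858°

center=(6.7211,12.2684) T_A=(7.7045,21.6372) T_B=(13.0638,5.3033) sweep=131.6858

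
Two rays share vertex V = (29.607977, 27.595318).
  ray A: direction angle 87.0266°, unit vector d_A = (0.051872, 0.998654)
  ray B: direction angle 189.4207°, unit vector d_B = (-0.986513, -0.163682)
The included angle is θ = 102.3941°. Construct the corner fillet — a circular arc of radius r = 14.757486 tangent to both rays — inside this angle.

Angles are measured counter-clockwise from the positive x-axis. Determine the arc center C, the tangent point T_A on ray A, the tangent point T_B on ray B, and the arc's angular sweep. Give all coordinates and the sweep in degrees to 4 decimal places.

bisector direction at 138.2236° = (-0.745751,0.666225)
center distance |VC| = r/sin(θ/2) = 14.757486/sin(51.1970°) = 18.936710
C = V + |VC|·bis = (15.4859,40.2114)
T_A = V + ((C−V)·d_A)·d_A = V + 11.8666·d_A = (30.2235,39.4459)
T_B = V + ((C−V)·d_B)·d_B = V + 11.8666·d_B = (17.9014,25.6530)
sweep = 180° − θ = 77.6059°

center=(15.4859,40.2114) T_A=(30.2235,39.4459) T_B=(17.9014,25.6530) sweep=77.6059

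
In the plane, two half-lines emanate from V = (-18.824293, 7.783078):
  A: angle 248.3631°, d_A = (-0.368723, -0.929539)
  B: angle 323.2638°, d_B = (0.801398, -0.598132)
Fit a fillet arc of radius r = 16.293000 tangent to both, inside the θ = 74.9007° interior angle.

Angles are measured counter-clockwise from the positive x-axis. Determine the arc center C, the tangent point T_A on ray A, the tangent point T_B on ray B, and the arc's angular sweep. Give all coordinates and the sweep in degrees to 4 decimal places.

bisector direction at 285.8135° = (0.272506,-0.962154)
center distance |VC| = r/sin(θ/2) = 16.293000/sin(37.4504°) = 26.794449
C = V + |VC|·bis = (-11.5226,-17.9973)
T_A = V + ((C−V)·d_A)·d_A = V + 21.2716·d_A = (-26.6676,-11.9897)
T_B = V + ((C−V)·d_B)·d_B = V + 21.2716·d_B = (-1.7773,-4.9401)
sweep = 180° − θ = 105.0993°

center=(-11.5226,-17.9973) T_A=(-26.6676,-11.9897) T_B=(-1.7773,-4.9401) sweep=105.0993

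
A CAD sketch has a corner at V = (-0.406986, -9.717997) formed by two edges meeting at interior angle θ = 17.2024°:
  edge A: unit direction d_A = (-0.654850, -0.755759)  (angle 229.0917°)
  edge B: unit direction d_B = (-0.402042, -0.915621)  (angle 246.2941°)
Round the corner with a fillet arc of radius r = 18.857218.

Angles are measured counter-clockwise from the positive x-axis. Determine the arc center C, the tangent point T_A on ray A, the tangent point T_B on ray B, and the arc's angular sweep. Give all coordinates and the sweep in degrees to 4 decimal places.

center=(-67.7956,-116.2870) T_A=(-82.0471,-103.9383) T_B=(-50.5295,-123.8684) sweep=162.7976

bisector direction at 237.6929° = (-0.534457,-0.845196)
center distance |VC| = r/sin(θ/2) = 18.857218/sin(8.6012°) = 126.087963
C = V + |VC|·bis = (-67.7956,-116.2870)
T_A = V + ((C−V)·d_A)·d_A = V + 124.6699·d_A = (-82.0471,-103.9383)
T_B = V + ((C−V)·d_B)·d_B = V + 124.6699·d_B = (-50.5295,-123.8684)
sweep = 180° − θ = 162.7976°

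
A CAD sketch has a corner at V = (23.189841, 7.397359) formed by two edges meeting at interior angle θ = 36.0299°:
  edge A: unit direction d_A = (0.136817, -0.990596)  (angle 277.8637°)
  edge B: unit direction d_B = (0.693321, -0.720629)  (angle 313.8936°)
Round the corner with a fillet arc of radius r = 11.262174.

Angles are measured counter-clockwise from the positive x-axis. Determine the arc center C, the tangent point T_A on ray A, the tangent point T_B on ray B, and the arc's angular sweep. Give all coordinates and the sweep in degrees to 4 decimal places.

center=(39.0842,-25.3668) T_A=(27.9279,-26.9076) T_B=(47.2000,-17.5585) sweep=143.9701

bisector direction at 295.8786° = (0.436467,-0.899720)
center distance |VC| = r/sin(θ/2) = 11.262174/sin(18.0149°) = 36.415918
C = V + |VC|·bis = (39.0842,-25.3668)
T_A = V + ((C−V)·d_A)·d_A = V + 34.6307·d_A = (27.9279,-26.9076)
T_B = V + ((C−V)·d_B)·d_B = V + 34.6307·d_B = (47.2000,-17.5585)
sweep = 180° − θ = 143.9701°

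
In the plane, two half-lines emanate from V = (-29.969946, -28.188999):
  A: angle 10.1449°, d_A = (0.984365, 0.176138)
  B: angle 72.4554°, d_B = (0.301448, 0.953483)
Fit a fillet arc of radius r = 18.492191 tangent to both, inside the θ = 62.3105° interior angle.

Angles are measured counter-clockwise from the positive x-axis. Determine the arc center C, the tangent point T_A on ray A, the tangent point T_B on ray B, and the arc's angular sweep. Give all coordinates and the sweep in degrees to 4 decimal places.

bisector direction at 41.3001° = (0.751262,0.660004)
center distance |VC| = r/sin(θ/2) = 18.492191/sin(31.1552°) = 35.743456
C = V + |VC|·bis = (-3.1172,-4.5982)
T_A = V + ((C−V)·d_A)·d_A = V + 30.5881·d_A = (0.1399,-22.8013)
T_B = V + ((C−V)·d_B)·d_B = V + 30.5881·d_B = (-20.7492,0.9762)
sweep = 180° − θ = 117.6895°

center=(-3.1172,-4.5982) T_A=(0.1399,-22.8013) T_B=(-20.7492,0.9762) sweep=117.6895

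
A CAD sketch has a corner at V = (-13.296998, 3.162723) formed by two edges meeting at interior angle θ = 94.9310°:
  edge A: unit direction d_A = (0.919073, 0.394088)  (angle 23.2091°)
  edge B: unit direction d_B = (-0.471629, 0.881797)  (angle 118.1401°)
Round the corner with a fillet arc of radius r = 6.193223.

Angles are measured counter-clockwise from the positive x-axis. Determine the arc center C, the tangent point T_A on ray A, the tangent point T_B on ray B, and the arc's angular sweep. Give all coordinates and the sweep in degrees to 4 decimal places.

bisector direction at 70.6746° = (0.330933,0.943654)
center distance |VC| = r/sin(θ/2) = 6.193223/sin(47.4655°) = 8.404766
C = V + |VC|·bis = (-10.5156,11.0939)
T_A = V + ((C−V)·d_A)·d_A = V + 5.6819·d_A = (-8.0749,5.4019)
T_B = V + ((C−V)·d_B)·d_B = V + 5.6819·d_B = (-15.9768,8.1730)
sweep = 180° − θ = 85.0690°

center=(-10.5156,11.0939) T_A=(-8.0749,5.4019) T_B=(-15.9768,8.1730) sweep=85.0690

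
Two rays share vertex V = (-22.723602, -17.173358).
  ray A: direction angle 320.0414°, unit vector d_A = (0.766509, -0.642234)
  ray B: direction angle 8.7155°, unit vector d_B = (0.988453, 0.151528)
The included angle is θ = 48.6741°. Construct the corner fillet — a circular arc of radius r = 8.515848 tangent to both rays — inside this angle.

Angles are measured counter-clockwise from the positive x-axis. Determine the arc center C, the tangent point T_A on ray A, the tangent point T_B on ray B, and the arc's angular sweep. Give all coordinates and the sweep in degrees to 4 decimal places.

bisector direction at 344.3785° = (0.963061,-0.269282)
center distance |VC| = r/sin(θ/2) = 8.515848/sin(24.3371°) = 20.664336
C = V + |VC|·bis = (-2.8226,-22.7379)
T_A = V + ((C−V)·d_A)·d_A = V + 18.8280·d_A = (-8.2917,-29.2654)
T_B = V + ((C−V)·d_B)·d_B = V + 18.8280·d_B = (-4.1130,-14.3204)
sweep = 180° − θ = 131.3259°

center=(-2.8226,-22.7379) T_A=(-8.2917,-29.2654) T_B=(-4.1130,-14.3204) sweep=131.3259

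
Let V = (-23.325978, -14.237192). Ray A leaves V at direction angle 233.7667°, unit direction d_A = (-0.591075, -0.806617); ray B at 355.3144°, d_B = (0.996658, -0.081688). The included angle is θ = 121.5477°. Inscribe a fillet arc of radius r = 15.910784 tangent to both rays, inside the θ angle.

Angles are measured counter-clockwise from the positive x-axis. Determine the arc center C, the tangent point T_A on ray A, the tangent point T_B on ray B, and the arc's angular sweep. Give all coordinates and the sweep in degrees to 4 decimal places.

bisector direction at 294.5405° = (0.415337,-0.909668)
center distance |VC| = r/sin(θ/2) = 15.910784/sin(60.7739°) = 18.231690
C = V + |VC|·bis = (-15.7537,-30.8220)
T_A = V + ((C−V)·d_A)·d_A = V + 8.9018·d_A = (-28.5876,-21.4175)
T_B = V + ((C−V)·d_B)·d_B = V + 8.9018·d_B = (-14.4540,-14.9644)
sweep = 180° − θ = 58.4523°

center=(-15.7537,-30.8220) T_A=(-28.5876,-21.4175) T_B=(-14.4540,-14.9644) sweep=58.4523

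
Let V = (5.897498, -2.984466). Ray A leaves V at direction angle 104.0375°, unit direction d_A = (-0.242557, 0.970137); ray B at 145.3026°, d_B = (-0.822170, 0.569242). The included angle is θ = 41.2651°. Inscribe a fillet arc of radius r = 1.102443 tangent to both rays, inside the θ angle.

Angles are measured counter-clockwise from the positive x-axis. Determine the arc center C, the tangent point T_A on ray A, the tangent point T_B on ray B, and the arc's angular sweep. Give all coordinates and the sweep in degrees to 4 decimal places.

bisector direction at 124.6701° = (-0.568850,0.822442)
center distance |VC| = r/sin(θ/2) = 1.102443/sin(20.6325°) = 3.128622
C = V + |VC|·bis = (4.1178,-0.4114)
T_A = V + ((C−V)·d_A)·d_A = V + 2.9280·d_A = (5.1873,-0.1440)
T_B = V + ((C−V)·d_B)·d_B = V + 2.9280·d_B = (3.4902,-1.3178)
sweep = 180° − θ = 138.7349°

center=(4.1178,-0.4114) T_A=(5.1873,-0.1440) T_B=(3.4902,-1.3178) sweep=138.7349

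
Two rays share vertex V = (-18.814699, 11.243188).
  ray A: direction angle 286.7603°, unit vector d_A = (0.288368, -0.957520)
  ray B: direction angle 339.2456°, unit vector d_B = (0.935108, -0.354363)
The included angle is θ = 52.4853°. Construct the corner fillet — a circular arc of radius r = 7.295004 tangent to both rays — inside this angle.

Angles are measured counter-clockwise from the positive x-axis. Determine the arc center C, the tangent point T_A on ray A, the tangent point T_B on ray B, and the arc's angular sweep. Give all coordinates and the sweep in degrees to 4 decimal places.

bisector direction at 313.0029° = (0.682036,-0.731319)
center distance |VC| = r/sin(θ/2) = 7.295004/sin(26.2427°) = 16.498053
C = V + |VC|·bis = (-7.5624,-0.8221)
T_A = V + ((C−V)·d_A)·d_A = V + 14.7976·d_A = (-14.5475,-2.9258)
T_B = V + ((C−V)·d_B)·d_B = V + 14.7976·d_B = (-4.9774,5.9995)
sweep = 180° − θ = 127.5147°

center=(-7.5624,-0.8221) T_A=(-14.5475,-2.9258) T_B=(-4.9774,5.9995) sweep=127.5147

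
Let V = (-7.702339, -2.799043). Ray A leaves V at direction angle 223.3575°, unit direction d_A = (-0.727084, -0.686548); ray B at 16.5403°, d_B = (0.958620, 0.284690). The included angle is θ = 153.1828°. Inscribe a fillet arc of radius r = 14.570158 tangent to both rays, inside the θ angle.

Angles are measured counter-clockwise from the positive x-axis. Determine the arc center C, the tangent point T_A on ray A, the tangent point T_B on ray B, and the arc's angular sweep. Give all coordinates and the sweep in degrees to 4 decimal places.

center=(-0.2247,-15.7774) T_A=(-10.2278,-5.1837) T_B=(-4.3727,-1.8102) sweep=26.8172

bisector direction at 299.9489° = (0.499227,-0.866471)
center distance |VC| = r/sin(θ/2) = 14.570158/sin(76.5914°) = 14.978454
C = V + |VC|·bis = (-0.2247,-15.7774)
T_A = V + ((C−V)·d_A)·d_A = V + 3.4734·d_A = (-10.2278,-5.1837)
T_B = V + ((C−V)·d_B)·d_B = V + 3.4734·d_B = (-4.3727,-1.8102)
sweep = 180° − θ = 26.8172°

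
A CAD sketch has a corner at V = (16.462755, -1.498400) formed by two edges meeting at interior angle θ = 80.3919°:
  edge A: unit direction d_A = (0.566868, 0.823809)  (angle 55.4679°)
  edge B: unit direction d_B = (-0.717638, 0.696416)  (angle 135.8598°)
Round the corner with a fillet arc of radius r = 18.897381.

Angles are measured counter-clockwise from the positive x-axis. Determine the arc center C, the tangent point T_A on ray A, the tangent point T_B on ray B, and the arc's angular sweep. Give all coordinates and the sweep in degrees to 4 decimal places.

bisector direction at 95.6639° = (-0.098692,0.995118)
center distance |VC| = r/sin(θ/2) = 18.897381/sin(40.1960°) = 29.279939
C = V + |VC|·bis = (13.5731,27.6386)
T_A = V + ((C−V)·d_A)·d_A = V + 22.3652·d_A = (29.1409,16.9263)
T_B = V + ((C−V)·d_B)·d_B = V + 22.3652·d_B = (0.4126,14.0771)
sweep = 180° − θ = 99.6081°

center=(13.5731,27.6386) T_A=(29.1409,16.9263) T_B=(0.4126,14.0771) sweep=99.6081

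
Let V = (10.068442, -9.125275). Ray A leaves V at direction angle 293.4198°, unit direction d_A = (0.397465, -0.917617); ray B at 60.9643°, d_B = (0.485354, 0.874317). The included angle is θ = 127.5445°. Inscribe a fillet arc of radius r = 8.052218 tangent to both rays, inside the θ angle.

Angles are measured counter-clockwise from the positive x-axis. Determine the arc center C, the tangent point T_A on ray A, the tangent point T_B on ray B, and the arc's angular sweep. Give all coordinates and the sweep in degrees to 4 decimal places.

bisector direction at 357.1920° = (0.998799,-0.048988)
center distance |VC| = r/sin(θ/2) = 8.052218/sin(63.7722°) = 8.976387
C = V + |VC|·bis = (19.0341,-9.5650)
T_A = V + ((C−V)·d_A)·d_A = V + 3.9670·d_A = (11.6452,-12.7655)
T_B = V + ((C−V)·d_B)·d_B = V + 3.9670·d_B = (11.9939,-5.6568)
sweep = 180° − θ = 52.4555°

center=(19.0341,-9.5650) T_A=(11.6452,-12.7655) T_B=(11.9939,-5.6568) sweep=52.4555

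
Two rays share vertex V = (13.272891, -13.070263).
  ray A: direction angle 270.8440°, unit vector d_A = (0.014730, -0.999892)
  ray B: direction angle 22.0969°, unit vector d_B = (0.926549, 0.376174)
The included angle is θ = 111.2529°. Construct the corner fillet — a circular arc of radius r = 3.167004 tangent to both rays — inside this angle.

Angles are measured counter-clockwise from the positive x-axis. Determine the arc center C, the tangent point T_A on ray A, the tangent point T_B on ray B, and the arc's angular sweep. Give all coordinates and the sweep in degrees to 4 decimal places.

center=(16.4715,-15.1897) T_A=(13.3048,-15.2364) T_B=(15.2801,-12.2553) sweep=68.7471

bisector direction at 326.4704° = (0.833601,-0.552367)
center distance |VC| = r/sin(θ/2) = 3.167004/sin(55.6264°) = 3.837052
C = V + |VC|·bis = (16.4715,-15.1897)
T_A = V + ((C−V)·d_A)·d_A = V + 2.1663·d_A = (13.3048,-15.2364)
T_B = V + ((C−V)·d_B)·d_B = V + 2.1663·d_B = (15.2801,-12.2553)
sweep = 180° − θ = 68.7471°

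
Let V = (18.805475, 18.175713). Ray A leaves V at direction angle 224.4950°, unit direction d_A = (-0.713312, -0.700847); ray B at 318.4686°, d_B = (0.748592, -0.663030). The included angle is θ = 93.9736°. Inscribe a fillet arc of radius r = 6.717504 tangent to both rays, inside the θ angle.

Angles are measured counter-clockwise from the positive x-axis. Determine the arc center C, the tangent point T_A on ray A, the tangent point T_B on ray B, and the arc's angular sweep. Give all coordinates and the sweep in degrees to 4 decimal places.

center=(19.0430,8.9918) T_A=(14.3351,13.7835) T_B=(23.4970,14.0205) sweep=86.0264

bisector direction at 271.4818° = (0.025859,-0.999666)
center distance |VC| = r/sin(θ/2) = 6.717504/sin(46.9868°) = 9.187002
C = V + |VC|·bis = (19.0430,8.9918)
T_A = V + ((C−V)·d_A)·d_A = V + 6.2671·d_A = (14.3351,13.7835)
T_B = V + ((C−V)·d_B)·d_B = V + 6.2671·d_B = (23.4970,14.0205)
sweep = 180° − θ = 86.0264°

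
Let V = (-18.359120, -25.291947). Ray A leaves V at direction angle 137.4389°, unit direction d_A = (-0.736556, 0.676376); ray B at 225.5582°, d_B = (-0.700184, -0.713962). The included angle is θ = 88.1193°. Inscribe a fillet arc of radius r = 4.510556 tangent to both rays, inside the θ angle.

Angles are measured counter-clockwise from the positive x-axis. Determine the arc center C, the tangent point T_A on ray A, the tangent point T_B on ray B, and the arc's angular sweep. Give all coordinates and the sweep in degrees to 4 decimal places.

bisector direction at 181.4985° = (-0.999658,-0.026152)
center distance |VC| = r/sin(θ/2) = 4.510556/sin(44.0596°) = 6.486211
C = V + |VC|·bis = (-24.8431,-25.4616)
T_A = V + ((C−V)·d_A)·d_A = V + 4.6611·d_A = (-21.7923,-22.1393)
T_B = V + ((C−V)·d_B)·d_B = V + 4.6611·d_B = (-21.6227,-28.6198)
sweep = 180° − θ = 91.8807°

center=(-24.8431,-25.4616) T_A=(-21.7923,-22.1393) T_B=(-21.6227,-28.6198) sweep=91.8807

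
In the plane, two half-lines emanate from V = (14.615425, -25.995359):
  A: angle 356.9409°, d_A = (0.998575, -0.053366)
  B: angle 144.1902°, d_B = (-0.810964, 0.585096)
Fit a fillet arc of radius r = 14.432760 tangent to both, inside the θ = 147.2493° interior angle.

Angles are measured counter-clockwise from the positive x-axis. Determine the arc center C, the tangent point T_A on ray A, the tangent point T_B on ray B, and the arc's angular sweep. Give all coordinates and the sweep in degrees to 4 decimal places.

bisector direction at 70.5655° = (0.332728,0.943023)
center distance |VC| = r/sin(θ/2) = 14.432760/sin(73.6247°) = 15.042973
C = V + |VC|·bis = (19.6206,-11.8095)
T_A = V + ((C−V)·d_A)·d_A = V + 4.2410·d_A = (18.8504,-26.2217)
T_B = V + ((C−V)·d_B)·d_B = V + 4.2410·d_B = (11.1761,-23.5139)
sweep = 180° − θ = 32.7507°

center=(19.6206,-11.8095) T_A=(18.8504,-26.2217) T_B=(11.1761,-23.5139) sweep=32.7507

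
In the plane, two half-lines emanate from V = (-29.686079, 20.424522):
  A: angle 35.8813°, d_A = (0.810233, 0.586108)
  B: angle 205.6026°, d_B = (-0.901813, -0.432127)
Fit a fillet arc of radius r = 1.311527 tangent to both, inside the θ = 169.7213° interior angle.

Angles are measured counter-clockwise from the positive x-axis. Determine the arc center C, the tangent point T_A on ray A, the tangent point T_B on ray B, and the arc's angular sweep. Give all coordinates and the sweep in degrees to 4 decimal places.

center=(-30.3592,21.5563) T_A=(-29.5905,20.4937) T_B=(-29.7925,20.3735) sweep=10.2787

bisector direction at 120.7420° = (-0.511172,0.859478)
center distance |VC| = r/sin(θ/2) = 1.311527/sin(84.8607°) = 1.316821
C = V + |VC|·bis = (-30.3592,21.5563)
T_A = V + ((C−V)·d_A)·d_A = V + 0.1180·d_A = (-29.5905,20.4937)
T_B = V + ((C−V)·d_B)·d_B = V + 0.1180·d_B = (-29.7925,20.3735)
sweep = 180° − θ = 10.2787°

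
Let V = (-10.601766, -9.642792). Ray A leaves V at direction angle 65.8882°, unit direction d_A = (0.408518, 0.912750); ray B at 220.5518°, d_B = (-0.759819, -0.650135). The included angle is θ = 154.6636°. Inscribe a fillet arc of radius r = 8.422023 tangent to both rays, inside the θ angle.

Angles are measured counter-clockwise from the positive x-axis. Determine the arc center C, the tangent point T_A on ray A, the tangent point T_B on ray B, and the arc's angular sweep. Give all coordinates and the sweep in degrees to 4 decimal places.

center=(-17.5156,-4.4743) T_A=(-9.8284,-7.9149) T_B=(-12.0402,-10.8735) sweep=25.3364

bisector direction at 143.2200° = (-0.800940,0.598744)
center distance |VC| = r/sin(θ/2) = 8.422023/sin(77.3318°) = 8.632161
C = V + |VC|·bis = (-17.5156,-4.4743)
T_A = V + ((C−V)·d_A)·d_A = V + 1.8931·d_A = (-9.8284,-7.9149)
T_B = V + ((C−V)·d_B)·d_B = V + 1.8931·d_B = (-12.0402,-10.8735)
sweep = 180° − θ = 25.3364°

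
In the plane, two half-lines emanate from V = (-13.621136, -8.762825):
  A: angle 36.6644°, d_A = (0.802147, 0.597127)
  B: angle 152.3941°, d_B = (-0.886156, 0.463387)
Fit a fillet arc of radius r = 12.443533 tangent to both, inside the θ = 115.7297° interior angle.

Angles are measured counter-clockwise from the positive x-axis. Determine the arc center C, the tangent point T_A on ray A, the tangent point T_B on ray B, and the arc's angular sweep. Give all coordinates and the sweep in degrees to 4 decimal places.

bisector direction at 94.5292° = (-0.078968,0.996877)
center distance |VC| = r/sin(θ/2) = 12.443533/sin(57.8648°) = 14.694846
C = V + |VC|·bis = (-14.7816,5.8861)
T_A = V + ((C−V)·d_A)·d_A = V + 7.8165·d_A = (-7.3512,-4.0954)
T_B = V + ((C−V)·d_B)·d_B = V + 7.8165·d_B = (-20.5477,-5.1408)
sweep = 180° − θ = 64.2703°

center=(-14.7816,5.8861) T_A=(-7.3512,-4.0954) T_B=(-20.5477,-5.1408) sweep=64.2703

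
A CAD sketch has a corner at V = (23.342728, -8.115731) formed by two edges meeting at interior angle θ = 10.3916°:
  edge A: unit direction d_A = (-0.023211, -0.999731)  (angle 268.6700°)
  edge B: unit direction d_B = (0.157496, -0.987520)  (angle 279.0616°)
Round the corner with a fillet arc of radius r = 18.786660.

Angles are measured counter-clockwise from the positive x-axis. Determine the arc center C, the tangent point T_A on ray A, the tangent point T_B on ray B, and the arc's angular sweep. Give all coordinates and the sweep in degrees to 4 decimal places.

center=(37.3290,-215.0946) T_A=(18.5474,-214.6585) T_B=(55.8812,-212.1357) sweep=169.6084

bisector direction at 273.8658° = (0.067420,-0.997725)
center distance |VC| = r/sin(θ/2) = 18.786660/sin(5.1958°) = 207.450835
C = V + |VC|·bis = (37.3290,-215.0946)
T_A = V + ((C−V)·d_A)·d_A = V + 206.5984·d_A = (18.5474,-214.6585)
T_B = V + ((C−V)·d_B)·d_B = V + 206.5984·d_B = (55.8812,-212.1357)
sweep = 180° − θ = 169.6084°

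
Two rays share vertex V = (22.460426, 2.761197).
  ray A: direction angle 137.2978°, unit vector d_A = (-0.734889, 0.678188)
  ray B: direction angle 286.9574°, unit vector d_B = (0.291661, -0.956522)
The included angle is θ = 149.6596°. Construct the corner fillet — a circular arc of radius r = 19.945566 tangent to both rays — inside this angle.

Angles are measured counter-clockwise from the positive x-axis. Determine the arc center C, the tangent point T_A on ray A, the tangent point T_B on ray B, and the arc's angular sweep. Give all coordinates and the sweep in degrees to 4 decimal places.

bisector direction at 212.1276° = (-0.846866,-0.531807)
center distance |VC| = r/sin(θ/2) = 19.945566/sin(74.8298°) = 20.665710
C = V + |VC|·bis = (4.9593,-8.2290)
T_A = V + ((C−V)·d_A)·d_A = V + 5.4080·d_A = (18.4862,6.4288)
T_B = V + ((C−V)·d_B)·d_B = V + 5.4080·d_B = (24.0377,-2.4116)
sweep = 180° − θ = 30.3404°

center=(4.9593,-8.2290) T_A=(18.4862,6.4288) T_B=(24.0377,-2.4116) sweep=30.3404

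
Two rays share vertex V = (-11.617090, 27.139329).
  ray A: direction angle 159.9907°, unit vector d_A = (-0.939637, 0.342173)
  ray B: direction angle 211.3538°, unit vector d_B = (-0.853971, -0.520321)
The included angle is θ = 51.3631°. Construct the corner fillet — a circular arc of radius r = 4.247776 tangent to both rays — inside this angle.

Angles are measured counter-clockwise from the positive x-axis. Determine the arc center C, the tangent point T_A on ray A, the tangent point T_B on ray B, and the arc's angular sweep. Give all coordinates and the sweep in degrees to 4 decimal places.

bisector direction at 185.6723° = (-0.995104,-0.098838)
center distance |VC| = r/sin(θ/2) = 4.247776/sin(25.6816°) = 9.801755
C = V + |VC|·bis = (-21.3709,26.1705)
T_A = V + ((C−V)·d_A)·d_A = V + 8.8335·d_A = (-19.9174,30.1619)
T_B = V + ((C−V)·d_B)·d_B = V + 8.8335·d_B = (-19.1606,22.5431)
sweep = 180° − θ = 128.6369°

center=(-21.3709,26.1705) T_A=(-19.9174,30.1619) T_B=(-19.1606,22.5431) sweep=128.6369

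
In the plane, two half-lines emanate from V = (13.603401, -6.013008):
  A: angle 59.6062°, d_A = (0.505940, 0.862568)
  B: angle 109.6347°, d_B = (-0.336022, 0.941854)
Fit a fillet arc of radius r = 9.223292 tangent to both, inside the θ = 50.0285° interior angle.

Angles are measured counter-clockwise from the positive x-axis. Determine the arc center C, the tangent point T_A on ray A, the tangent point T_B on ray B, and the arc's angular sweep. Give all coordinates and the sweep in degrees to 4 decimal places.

bisector direction at 84.6205° = (0.093753,0.995595)
center distance |VC| = r/sin(θ/2) = 9.223292/sin(25.0143°) = 21.812535
C = V + |VC|·bis = (15.6484,15.7035)
T_A = V + ((C−V)·d_A)·d_A = V + 19.7666·d_A = (23.6041,11.0370)
T_B = V + ((C−V)·d_B)·d_B = V + 19.7666·d_B = (6.9614,12.6042)
sweep = 180° − θ = 129.9715°

center=(15.6484,15.7035) T_A=(23.6041,11.0370) T_B=(6.9614,12.6042) sweep=129.9715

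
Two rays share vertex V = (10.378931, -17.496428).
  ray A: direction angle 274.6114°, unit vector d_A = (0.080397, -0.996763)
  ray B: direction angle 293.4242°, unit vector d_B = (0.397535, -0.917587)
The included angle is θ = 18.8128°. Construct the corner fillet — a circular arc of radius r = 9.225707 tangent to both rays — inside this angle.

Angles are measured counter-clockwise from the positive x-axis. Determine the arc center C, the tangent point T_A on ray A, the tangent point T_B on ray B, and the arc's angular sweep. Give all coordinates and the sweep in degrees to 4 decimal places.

bisector direction at 284.0178° = (0.242223,-0.970221)
center distance |VC| = r/sin(θ/2) = 9.225707/sin(9.4064°) = 56.448382
C = V + |VC|·bis = (24.0520,-72.2638)
T_A = V + ((C−V)·d_A)·d_A = V + 55.6894·d_A = (14.8562,-73.0055)
T_B = V + ((C−V)·d_B)·d_B = V + 55.6894·d_B = (32.5174,-68.5963)
sweep = 180° − θ = 161.1872°

center=(24.0520,-72.2638) T_A=(14.8562,-73.0055) T_B=(32.5174,-68.5963) sweep=161.1872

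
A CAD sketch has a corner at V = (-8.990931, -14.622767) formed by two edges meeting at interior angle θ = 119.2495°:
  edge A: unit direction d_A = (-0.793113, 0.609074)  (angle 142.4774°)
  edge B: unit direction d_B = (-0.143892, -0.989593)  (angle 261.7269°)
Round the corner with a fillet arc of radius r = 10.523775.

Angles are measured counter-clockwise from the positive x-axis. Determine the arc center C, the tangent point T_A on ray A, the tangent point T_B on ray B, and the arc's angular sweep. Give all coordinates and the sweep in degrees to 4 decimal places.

bisector direction at 202.1021° = (-0.926515,-0.376259)
center distance |VC| = r/sin(θ/2) = 10.523775/sin(59.6247°) = 12.198195
C = V + |VC|·bis = (-20.2927,-19.2124)
T_A = V + ((C−V)·d_A)·d_A = V + 6.1682·d_A = (-13.8830,-10.8659)
T_B = V + ((C−V)·d_B)·d_B = V + 6.1682·d_B = (-9.8785,-20.7267)
sweep = 180° − θ = 60.7505°

center=(-20.2927,-19.2124) T_A=(-13.8830,-10.8659) T_B=(-9.8785,-20.7267) sweep=60.7505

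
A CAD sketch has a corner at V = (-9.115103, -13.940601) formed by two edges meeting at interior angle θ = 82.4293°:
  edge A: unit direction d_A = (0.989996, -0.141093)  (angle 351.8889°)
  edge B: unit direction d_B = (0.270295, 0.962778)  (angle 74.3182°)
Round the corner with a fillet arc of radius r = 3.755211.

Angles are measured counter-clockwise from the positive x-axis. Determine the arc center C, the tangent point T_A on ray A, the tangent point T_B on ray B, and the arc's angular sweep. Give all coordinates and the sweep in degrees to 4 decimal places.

center=(-4.3408,-10.8279) T_A=(-4.8707,-14.5455) T_B=(-7.9563,-9.8129) sweep=97.5707

bisector direction at 33.1035° = (0.837685,0.546154)
center distance |VC| = r/sin(θ/2) = 3.755211/sin(41.2146°) = 5.699370
C = V + |VC|·bis = (-4.3408,-10.8279)
T_A = V + ((C−V)·d_A)·d_A = V + 4.2873·d_A = (-4.8707,-14.5455)
T_B = V + ((C−V)·d_B)·d_B = V + 4.2873·d_B = (-7.9563,-9.8129)
sweep = 180° − θ = 97.5707°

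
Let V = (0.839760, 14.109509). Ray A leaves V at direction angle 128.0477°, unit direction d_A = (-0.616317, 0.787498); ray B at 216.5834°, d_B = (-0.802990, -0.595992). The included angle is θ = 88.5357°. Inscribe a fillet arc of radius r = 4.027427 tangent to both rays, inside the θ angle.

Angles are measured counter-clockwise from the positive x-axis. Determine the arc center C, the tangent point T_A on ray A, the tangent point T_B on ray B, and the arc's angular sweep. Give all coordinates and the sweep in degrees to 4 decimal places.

center=(-4.8783,14.8810) T_A=(-1.7067,17.3632) T_B=(-2.4779,11.6471) sweep=91.4643

bisector direction at 172.3155° = (-0.991020,0.133717)
center distance |VC| = r/sin(θ/2) = 4.027427/sin(44.2679°) = 5.769840
C = V + |VC|·bis = (-4.8783,14.8810)
T_A = V + ((C−V)·d_A)·d_A = V + 4.1317·d_A = (-1.7067,17.3632)
T_B = V + ((C−V)·d_B)·d_B = V + 4.1317·d_B = (-2.4779,11.6471)
sweep = 180° − θ = 91.4643°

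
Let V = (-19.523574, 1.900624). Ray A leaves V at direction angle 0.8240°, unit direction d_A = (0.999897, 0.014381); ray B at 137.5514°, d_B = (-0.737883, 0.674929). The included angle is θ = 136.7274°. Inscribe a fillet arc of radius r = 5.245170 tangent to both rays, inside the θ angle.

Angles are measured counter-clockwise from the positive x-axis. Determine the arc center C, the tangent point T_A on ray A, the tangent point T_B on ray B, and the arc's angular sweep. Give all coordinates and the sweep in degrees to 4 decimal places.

bisector direction at 69.1877° = (0.355308,0.934749)
center distance |VC| = r/sin(θ/2) = 5.245170/sin(68.3637°) = 5.642740
C = V + |VC|·bis = (-17.5187,7.1752)
T_A = V + ((C−V)·d_A)·d_A = V + 2.0806·d_A = (-17.4432,1.9305)
T_B = V + ((C−V)·d_B)·d_B = V + 2.0806·d_B = (-21.0588,3.3048)
sweep = 180° − θ = 43.2726°

center=(-17.5187,7.1752) T_A=(-17.4432,1.9305) T_B=(-21.0588,3.3048) sweep=43.2726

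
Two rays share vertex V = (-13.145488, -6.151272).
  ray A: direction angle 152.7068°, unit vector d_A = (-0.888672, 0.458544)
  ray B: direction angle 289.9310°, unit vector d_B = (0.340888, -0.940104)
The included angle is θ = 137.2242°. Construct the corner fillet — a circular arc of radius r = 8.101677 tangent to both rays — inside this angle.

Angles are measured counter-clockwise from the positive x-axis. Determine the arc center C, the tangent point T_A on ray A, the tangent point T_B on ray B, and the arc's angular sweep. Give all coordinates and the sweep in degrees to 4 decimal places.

center=(-19.6803,-11.8960) T_A=(-15.9653,-4.6963) T_B=(-12.0638,-9.1343) sweep=42.7758

bisector direction at 221.3189° = (-0.751046,-0.660249)
center distance |VC| = r/sin(θ/2) = 8.101677/sin(68.6121°) = 8.700882
C = V + |VC|·bis = (-19.6803,-11.8960)
T_A = V + ((C−V)·d_A)·d_A = V + 3.1730·d_A = (-15.9653,-4.6963)
T_B = V + ((C−V)·d_B)·d_B = V + 3.1730·d_B = (-12.0638,-9.1343)
sweep = 180° − θ = 42.7758°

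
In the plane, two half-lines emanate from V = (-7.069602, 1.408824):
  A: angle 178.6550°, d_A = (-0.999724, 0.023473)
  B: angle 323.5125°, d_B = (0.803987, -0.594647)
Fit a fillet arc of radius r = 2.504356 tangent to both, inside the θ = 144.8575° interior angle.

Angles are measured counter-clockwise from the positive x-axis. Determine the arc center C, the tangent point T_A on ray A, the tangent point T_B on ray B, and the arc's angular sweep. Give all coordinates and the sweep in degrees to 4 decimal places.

bisector direction at 251.0837° = (-0.324186,-0.945993)
center distance |VC| = r/sin(θ/2) = 2.504356/sin(72.4287°) = 2.626922
C = V + |VC|·bis = (-7.9212,-1.0762)
T_A = V + ((C−V)·d_A)·d_A = V + 0.7930·d_A = (-7.8624,1.4274)
T_B = V + ((C−V)·d_B)·d_B = V + 0.7930·d_B = (-6.4320,0.9372)
sweep = 180° − θ = 35.1425°

center=(-7.9212,-1.0762) T_A=(-7.8624,1.4274) T_B=(-6.4320,0.9372) sweep=35.1425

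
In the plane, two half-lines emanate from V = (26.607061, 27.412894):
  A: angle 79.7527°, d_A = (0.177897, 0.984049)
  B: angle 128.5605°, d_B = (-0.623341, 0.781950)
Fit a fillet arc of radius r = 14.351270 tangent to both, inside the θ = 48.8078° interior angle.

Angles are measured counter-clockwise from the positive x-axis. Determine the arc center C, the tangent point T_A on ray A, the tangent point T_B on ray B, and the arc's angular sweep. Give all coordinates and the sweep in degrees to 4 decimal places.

bisector direction at 104.1566° = (-0.244573,0.969631)
center distance |VC| = r/sin(θ/2) = 14.351270/sin(24.4039°) = 34.734841
C = V + |VC|·bis = (18.1119,61.0929)
T_A = V + ((C−V)·d_A)·d_A = V + 31.6315·d_A = (32.2342,58.5398)
T_B = V + ((C−V)·d_B)·d_B = V + 31.6315·d_B = (6.8899,52.1471)
sweep = 180° − θ = 131.1922°

center=(18.1119,61.0929) T_A=(32.2342,58.5398) T_B=(6.8899,52.1471) sweep=131.1922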